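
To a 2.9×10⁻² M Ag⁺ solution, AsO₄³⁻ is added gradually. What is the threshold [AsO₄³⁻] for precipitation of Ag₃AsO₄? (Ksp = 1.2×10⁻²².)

A salt starts to precipitate once the ion product Q reaches its Ksp.
Ag₃AsO₄(s) ⇌ 3 Ag⁺(aq) + AsO₄³⁻(aq)
Ksp = [Ag⁺]^3[AsO₄³⁻] = [AsO₄³⁻](2.9×10⁻²)^3
[AsO₄³⁻] = 1.2×10⁻²² / (2.9×10⁻²)^3 = 4.9×10⁻¹⁸
[AsO₄³⁻] = 4.9×10⁻¹⁸ M

4.9×10⁻¹⁸ M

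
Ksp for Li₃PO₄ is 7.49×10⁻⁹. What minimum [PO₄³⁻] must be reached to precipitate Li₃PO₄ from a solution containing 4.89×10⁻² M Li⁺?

6.41×10⁻⁵ M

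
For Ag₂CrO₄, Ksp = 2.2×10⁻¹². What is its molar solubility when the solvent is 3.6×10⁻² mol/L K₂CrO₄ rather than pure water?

3.9×10⁻⁶ M

Ag₂CrO₄(s) ⇌ 2 Ag⁺(aq) + CrO₄²⁻(aq)
With CrO₄²⁻ already at 3.6×10⁻² mol/L and s small, take [CrO₄²⁻] ≈ 3.6×10⁻² mol/L and [Ag⁺] = 2s.
Ksp = [Ag⁺]^2[CrO₄²⁻] = (2s)^2(3.6×10⁻²)
(2s)^2 = 2.2×10⁻¹² / (3.6×10⁻²) = 6.1×10⁻¹¹
s = 3.9×10⁻⁶ mol/L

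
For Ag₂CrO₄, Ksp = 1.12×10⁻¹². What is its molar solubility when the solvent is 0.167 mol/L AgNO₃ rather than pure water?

4.02×10⁻¹¹ M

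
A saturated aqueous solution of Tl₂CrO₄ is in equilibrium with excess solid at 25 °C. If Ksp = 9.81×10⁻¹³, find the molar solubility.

Tl₂CrO₄(s) ⇌ 2 Tl⁺(aq) + CrO₄²⁻(aq)
For each mole of Tl₂CrO₄ that dissolves per liter, [Tl⁺] = 2s and [CrO₄²⁻] = s; let s denote this solubility.
Ksp = [Tl⁺]^2[CrO₄²⁻] = (2s)^2 · s = 4s^3
4s^3 = 9.81×10⁻¹³  ⇒  s^3 = 2.45×10⁻¹³
s = (2.45×10⁻¹³)^(1/3) = 6.26×10⁻⁵ mol L⁻¹

6.26×10⁻⁵ M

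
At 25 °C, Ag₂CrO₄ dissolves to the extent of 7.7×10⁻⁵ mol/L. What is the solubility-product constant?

Ag₂CrO₄(s) ⇌ 2 Ag⁺(aq) + CrO₄²⁻(aq)
Call the molar solubility s, so that [Ag⁺] = 2s and [CrO₄²⁻] = s.
Ksp = [Ag⁺]^2[CrO₄²⁻] = (2s)^2 · s = 4s^3
Ksp = 4 × (7.7×10⁻⁵)^3 = 1.8×10⁻¹²

Ksp = 1.8×10⁻¹²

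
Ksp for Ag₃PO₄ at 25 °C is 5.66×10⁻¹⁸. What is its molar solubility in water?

2.14×10⁻⁵ M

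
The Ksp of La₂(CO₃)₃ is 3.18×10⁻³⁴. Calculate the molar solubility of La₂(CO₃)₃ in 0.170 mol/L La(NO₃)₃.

7.41×10⁻¹² M

La₂(CO₃)₃(s) ⇌ 2 La³⁺(aq) + 3 CO₃²⁻(aq)
With La³⁺ already at 0.170 mol/L and s small, take [La³⁺] ≈ 0.170 mol/L and [CO₃²⁻] = 3s.
Ksp = [La³⁺]^2[CO₃²⁻]^3 = (0.170)^2(3s)^3
(3s)^3 = 3.18×10⁻³⁴ / (0.170)^2 = 1.10×10⁻³²
s = 7.41×10⁻¹² mol/L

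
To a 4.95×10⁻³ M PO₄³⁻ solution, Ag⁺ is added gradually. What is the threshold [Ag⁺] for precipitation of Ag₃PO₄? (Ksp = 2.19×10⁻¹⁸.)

The threshold for precipitation is Q = Ksp.
Ag₃PO₄(s) ⇌ 3 Ag⁺(aq) + PO₄³⁻(aq)
Ksp = [Ag⁺]^3[PO₄³⁻] = [Ag⁺]^3(4.95×10⁻³)
[Ag⁺]^3 = 2.19×10⁻¹⁸ / (4.95×10⁻³) = 4.42×10⁻¹⁶
[Ag⁺] = 7.62×10⁻⁶ M

7.62×10⁻⁶ M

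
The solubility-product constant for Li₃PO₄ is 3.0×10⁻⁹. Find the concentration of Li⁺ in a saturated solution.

Li₃PO₄(s) ⇌ 3 Li⁺(aq) + PO₄³⁻(aq)
Call the molar solubility s, so that [Li⁺] = 3s and [PO₄³⁻] = s.
Ksp = [Li⁺]^3[PO₄³⁻] = (3s)^3 · s = 27s^4 = 3.0×10⁻⁹
s = 3.2×10⁻³ mol L⁻¹
[Li⁺] = 3s = 9.7×10⁻³ mol L⁻¹

9.7×10⁻³ M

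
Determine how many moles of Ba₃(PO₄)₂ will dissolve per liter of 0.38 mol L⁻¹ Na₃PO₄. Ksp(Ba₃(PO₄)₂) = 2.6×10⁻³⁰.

Ba₃(PO₄)₂(s) ⇌ 3 Ba²⁺(aq) + 2 PO₄³⁻(aq)
With PO₄³⁻ already at 0.38 mol L⁻¹ and s small, take [PO₄³⁻] ≈ 0.38 mol L⁻¹ and [Ba²⁺] = 3s.
Ksp = [Ba²⁺]^3[PO₄³⁻]^2 = (3s)^3(0.38)^2
(3s)^3 = 2.6×10⁻³⁰ / (0.38)^2 = 1.8×10⁻²⁹
s = 8.7×10⁻¹¹ mol L⁻¹

8.7×10⁻¹¹ M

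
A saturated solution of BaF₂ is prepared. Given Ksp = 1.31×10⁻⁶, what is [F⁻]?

BaF₂(s) ⇌ Ba²⁺(aq) + 2 F⁻(aq)
Call the molar solubility s, so that [Ba²⁺] = s and [F⁻] = 2s.
Ksp = [Ba²⁺][F⁻]^2 = s · (2s)^2 = 4s^3 = 1.31×10⁻⁶
s = 6.89×10⁻³ M
[F⁻] = 2s = 1.38×10⁻² M

1.38×10⁻² M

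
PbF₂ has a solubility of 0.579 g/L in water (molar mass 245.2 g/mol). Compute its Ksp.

Ksp = 5.27×10⁻⁸

s = (0.579 g L⁻¹)/(245.2 g mol⁻¹) = 2.3613×10⁻³ M
PbF₂(s) ⇌ Pb²⁺(aq) + 2 F⁻(aq)
Call the molar solubility s, so that [Pb²⁺] = s and [F⁻] = 2s.
Ksp = [Pb²⁺][F⁻]^2 = s · (2s)^2 = 4s^3
Ksp = 4 × (2.3613×10⁻³)^3 = 5.27×10⁻⁸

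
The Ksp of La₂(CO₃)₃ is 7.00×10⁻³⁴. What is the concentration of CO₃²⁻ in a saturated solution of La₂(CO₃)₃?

2.75×10⁻⁷ M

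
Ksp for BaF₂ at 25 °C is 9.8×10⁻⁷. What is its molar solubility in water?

6.3×10⁻³ M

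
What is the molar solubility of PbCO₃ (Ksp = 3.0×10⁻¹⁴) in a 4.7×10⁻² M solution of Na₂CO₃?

PbCO₃(s) ⇌ Pb²⁺(aq) + CO₃²⁻(aq)
With CO₃²⁻ already at 4.7×10⁻² M and s small, take [CO₃²⁻] ≈ 4.7×10⁻² M and [Pb²⁺] = s.
Ksp = [Pb²⁺][CO₃²⁻] = s(4.7×10⁻²)
s = 3.0×10⁻¹⁴ / (4.7×10⁻²) = 6.4×10⁻¹³
s = 6.4×10⁻¹³ M

6.4×10⁻¹³ M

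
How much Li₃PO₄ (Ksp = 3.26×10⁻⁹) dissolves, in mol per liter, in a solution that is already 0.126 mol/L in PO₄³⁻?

Li₃PO₄(s) ⇌ 3 Li⁺(aq) + PO₄³⁻(aq)
PO₄³⁻ is already present at 0.126 mol/L. If s mol/L of Li₃PO₄ dissolves, [Li⁺] = 3s while [PO₄³⁻] ≈ 0.126 mol/L.
Ksp = [Li⁺]^3[PO₄³⁻] = (3s)^3(0.126)
(3s)^3 = 3.26×10⁻⁹ / (0.126) = 2.59×10⁻⁸
s = 9.86×10⁻⁴ mol/L

9.86×10⁻⁴ M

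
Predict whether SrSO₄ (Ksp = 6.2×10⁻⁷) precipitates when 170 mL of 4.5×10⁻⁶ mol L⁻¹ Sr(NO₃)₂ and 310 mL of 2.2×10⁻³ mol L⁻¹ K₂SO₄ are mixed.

No

The combined volume is 480 mL.
[Sr²⁺] = (4.5×10⁻⁶)(170)/480 = 1.6×10⁻⁶ mol L⁻¹
[SO₄²⁻] = (2.2×10⁻³)(310)/480 = 1.4×10⁻³ mol L⁻¹
Q = [Sr²⁺][SO₄²⁻] = 2.3×10⁻⁹
Since Q (2.3×10⁻⁹) is less than Ksp (6.2×10⁻⁷), no SrSO₄ precipitates.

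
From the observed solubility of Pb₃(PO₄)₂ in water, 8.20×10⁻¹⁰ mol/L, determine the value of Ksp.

Ksp = 4.00×10⁻⁴⁴

Pb₃(PO₄)₂(s) ⇌ 3 Pb²⁺(aq) + 2 PO₄³⁻(aq)
Let s be the molar solubility. Then [Pb²⁺] = 3s and [PO₄³⁻] = 2s.
Ksp = [Pb²⁺]^3[PO₄³⁻]^2 = (3s)^3 · (2s)^2 = 108s^5
Ksp = 108 × (8.20×10⁻¹⁰)^5 = 4.00×10⁻⁴⁴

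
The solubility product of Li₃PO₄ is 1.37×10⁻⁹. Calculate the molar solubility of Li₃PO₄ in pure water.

2.67×10⁻³ M

Li₃PO₄(s) ⇌ 3 Li⁺(aq) + PO₄³⁻(aq)
With molar solubility s: [Li⁺] = 3s, [PO₄³⁻] = s.
Ksp = [Li⁺]^3[PO₄³⁻] = (3s)^3 · s = 27s^4
27s^4 = 1.37×10⁻⁹  ⇒  s^4 = 5.07×10⁻¹¹
s = 2.67×10⁻³ mol/L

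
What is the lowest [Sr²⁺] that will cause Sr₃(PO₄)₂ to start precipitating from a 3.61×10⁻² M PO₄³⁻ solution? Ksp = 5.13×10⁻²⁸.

7.33×10⁻⁹ M

A salt starts to precipitate once the ion product Q reaches its Ksp.
Sr₃(PO₄)₂(s) ⇌ 3 Sr²⁺(aq) + 2 PO₄³⁻(aq)
Ksp = [Sr²⁺]^3[PO₄³⁻]^2 = [Sr²⁺]^3(3.61×10⁻²)^2
[Sr²⁺]^3 = 5.13×10⁻²⁸ / (3.61×10⁻²)^2 = 3.94×10⁻²⁵
[Sr²⁺] = 7.33×10⁻⁹ M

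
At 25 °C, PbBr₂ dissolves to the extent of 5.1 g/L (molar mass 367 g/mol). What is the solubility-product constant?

Ksp = 1.1×10⁻⁵

s = (5.1 g L⁻¹)/(367 g mol⁻¹) = 1.390×10⁻² M
PbBr₂(s) ⇌ Pb²⁺(aq) + 2 Br⁻(aq)
Call the molar solubility s, so that [Pb²⁺] = s and [Br⁻] = 2s.
Ksp = [Pb²⁺][Br⁻]^2 = s · (2s)^2 = 4s^3
Ksp = 4 × (1.390×10⁻²)^3 = 1.1×10⁻⁵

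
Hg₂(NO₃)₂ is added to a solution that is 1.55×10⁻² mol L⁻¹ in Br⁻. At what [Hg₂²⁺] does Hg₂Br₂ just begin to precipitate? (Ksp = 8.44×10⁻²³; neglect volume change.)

3.51×10⁻¹⁹ M

Precipitation begins when Q = Ksp.
Hg₂Br₂(s) ⇌ Hg₂²⁺(aq) + 2 Br⁻(aq)
Ksp = [Hg₂²⁺][Br⁻]^2 = [Hg₂²⁺](1.55×10⁻²)^2
[Hg₂²⁺] = 8.44×10⁻²³ / (1.55×10⁻²)^2 = 3.51×10⁻¹⁹
[Hg₂²⁺] = 3.51×10⁻¹⁹ mol L⁻¹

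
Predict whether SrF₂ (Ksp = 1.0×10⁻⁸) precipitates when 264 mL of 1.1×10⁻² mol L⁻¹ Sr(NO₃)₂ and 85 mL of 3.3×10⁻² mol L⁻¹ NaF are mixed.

Yes

Total volume after mixing = 264 + 85 = 349 mL.
[Sr²⁺] = (1.1×10⁻²)(264)/349 = 8.3×10⁻³ mol L⁻¹
[F⁻] = (3.3×10⁻²)(85)/349 = 8.0×10⁻³ mol L⁻¹
Q = [Sr²⁺][F⁻]^2 = 5.4×10⁻⁷
Q = 5.4×10⁻⁷ > Ksp = 1.0×10⁻⁸, so the solution is supersaturated and SrF₂ precipitates.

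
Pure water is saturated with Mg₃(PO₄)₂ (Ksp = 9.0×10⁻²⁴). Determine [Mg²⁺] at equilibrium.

2.9×10⁻⁵ M

Mg₃(PO₄)₂(s) ⇌ 3 Mg²⁺(aq) + 2 PO₄³⁻(aq)
If s mol/L of Mg₃(PO₄)₂ dissolves, [Mg²⁺] = 3s and [PO₄³⁻] = 2s.
Ksp = [Mg²⁺]^3[PO₄³⁻]^2 = (3s)^3 · (2s)^2 = 108s^5 = 9.0×10⁻²⁴
s = 9.6×10⁻⁶ mol L⁻¹
[Mg²⁺] = 3s = 2.9×10⁻⁵ mol L⁻¹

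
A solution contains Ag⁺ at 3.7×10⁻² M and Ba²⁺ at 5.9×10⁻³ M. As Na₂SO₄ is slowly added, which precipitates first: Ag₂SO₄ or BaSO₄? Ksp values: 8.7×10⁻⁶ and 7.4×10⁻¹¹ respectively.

The threshold for precipitation is Q = Ksp.
For Ag₂SO₄: [SO₄²⁻] = (Ksp/[Ag⁺]^2) = 6.4×10⁻³ M
For BaSO₄: [SO₄²⁻] = (Ksp/[Ba²⁺]) = 1.3×10⁻⁸ M
BaSO₄ requires the lower [SO₄²⁻], so it precipitates first.

BaSO₄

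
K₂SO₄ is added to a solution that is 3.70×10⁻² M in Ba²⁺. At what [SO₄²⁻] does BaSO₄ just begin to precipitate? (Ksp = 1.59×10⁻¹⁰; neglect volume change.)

4.30×10⁻⁹ M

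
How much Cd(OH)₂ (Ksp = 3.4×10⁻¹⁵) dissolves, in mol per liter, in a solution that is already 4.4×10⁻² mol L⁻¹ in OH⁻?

Cd(OH)₂(s) ⇌ Cd²⁺(aq) + 2 OH⁻(aq)
With OH⁻ already at 4.4×10⁻² mol L⁻¹ and s small, take [OH⁻] ≈ 4.4×10⁻² mol L⁻¹ and [Cd²⁺] = s.
Ksp = [Cd²⁺][OH⁻]^2 = s(4.4×10⁻²)^2
s = 3.4×10⁻¹⁵ / (4.4×10⁻²)^2 = 1.8×10⁻¹²
s = 1.8×10⁻¹² mol L⁻¹

1.8×10⁻¹² M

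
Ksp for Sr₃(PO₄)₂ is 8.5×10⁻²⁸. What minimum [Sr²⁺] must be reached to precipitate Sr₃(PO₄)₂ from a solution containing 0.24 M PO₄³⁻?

2.5×10⁻⁹ M

The threshold for precipitation is Q = Ksp.
Sr₃(PO₄)₂(s) ⇌ 3 Sr²⁺(aq) + 2 PO₄³⁻(aq)
Ksp = [Sr²⁺]^3[PO₄³⁻]^2 = [Sr²⁺]^3(0.24)^2
[Sr²⁺]^3 = 8.5×10⁻²⁸ / (0.24)^2 = 1.5×10⁻²⁶
[Sr²⁺] = 2.5×10⁻⁹ M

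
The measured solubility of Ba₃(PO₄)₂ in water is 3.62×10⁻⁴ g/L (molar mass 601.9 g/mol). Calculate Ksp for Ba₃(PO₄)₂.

Ksp = 8.50×10⁻³⁰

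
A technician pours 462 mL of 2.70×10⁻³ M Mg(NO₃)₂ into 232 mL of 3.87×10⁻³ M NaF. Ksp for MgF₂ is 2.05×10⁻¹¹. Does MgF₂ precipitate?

After mixing, V = 462 mL + 232 mL = 694 mL.
[Mg²⁺] = (2.70×10⁻³)(462)/694 = 1.80×10⁻³ M
[F⁻] = (3.87×10⁻³)(232)/694 = 1.29×10⁻³ M
Q = [Mg²⁺][F⁻]^2 = 3.01×10⁻⁹
Q = 3.01×10⁻⁹ > Ksp = 2.05×10⁻¹¹, so the solution is supersaturated and MgF₂ precipitates.

Yes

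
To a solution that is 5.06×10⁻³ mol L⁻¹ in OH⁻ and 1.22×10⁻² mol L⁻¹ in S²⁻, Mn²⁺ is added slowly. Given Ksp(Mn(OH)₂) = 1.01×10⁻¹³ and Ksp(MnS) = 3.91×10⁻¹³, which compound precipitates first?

Precipitation of each salt begins when its ion product equals Ksp.
For Mn(OH)₂: [Mn²⁺] = (Ksp/[OH⁻]^2) = 3.94×10⁻⁹ mol L⁻¹
For MnS: [Mn²⁺] = (Ksp/[S²⁻]) = 3.20×10⁻¹¹ mol L⁻¹
MnS requires the lower [Mn²⁺], so it precipitates first.

MnS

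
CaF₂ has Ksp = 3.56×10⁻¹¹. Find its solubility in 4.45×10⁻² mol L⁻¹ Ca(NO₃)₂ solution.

CaF₂(s) ⇌ Ca²⁺(aq) + 2 F⁻(aq)
With Ca²⁺ already at 4.45×10⁻² mol L⁻¹ and s small, take [Ca²⁺] ≈ 4.45×10⁻² mol L⁻¹ and [F⁻] = 2s.
Ksp = [Ca²⁺][F⁻]^2 = (4.45×10⁻²)(2s)^2
(2s)^2 = 3.56×10⁻¹¹ / (4.45×10⁻²) = 8.00×10⁻¹⁰
s = 1.41×10⁻⁵ mol L⁻¹

1.41×10⁻⁵ M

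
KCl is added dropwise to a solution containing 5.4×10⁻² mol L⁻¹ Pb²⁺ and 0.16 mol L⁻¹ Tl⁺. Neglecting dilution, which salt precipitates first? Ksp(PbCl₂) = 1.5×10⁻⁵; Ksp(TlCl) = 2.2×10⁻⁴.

A salt starts to precipitate once the ion product Q reaches its Ksp.
For PbCl₂: [Cl⁻] = (Ksp/[Pb²⁺])^(1/2) = 1.7×10⁻² mol L⁻¹
For TlCl: [Cl⁻] = (Ksp/[Tl⁺]) = 1.4×10⁻³ mol L⁻¹
The smaller threshold [Cl⁻] is reached first, so TlCl precipitates first.

TlCl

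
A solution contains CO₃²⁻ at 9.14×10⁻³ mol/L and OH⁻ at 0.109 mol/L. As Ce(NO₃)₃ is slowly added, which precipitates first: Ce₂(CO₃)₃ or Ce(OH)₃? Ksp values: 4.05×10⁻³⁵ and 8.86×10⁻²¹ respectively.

Ce(OH)₃

Precipitation begins when Q = Ksp.
For Ce₂(CO₃)₃: [Ce³⁺] = (Ksp/[CO₃²⁻]^3)^(1/2) = 7.28×10⁻¹⁵ mol/L
For Ce(OH)₃: [Ce³⁺] = (Ksp/[OH⁻]^3) = 6.84×10⁻¹⁸ mol/L
Since Ce(OH)₃ needs less Ce³⁺ to reach saturation, it precipitates first.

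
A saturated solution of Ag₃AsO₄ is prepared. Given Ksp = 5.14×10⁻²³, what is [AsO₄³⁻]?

1.17×10⁻⁶ M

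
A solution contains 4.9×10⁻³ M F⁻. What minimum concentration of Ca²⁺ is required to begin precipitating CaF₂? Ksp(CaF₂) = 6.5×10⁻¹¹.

2.7×10⁻⁶ M

Precipitation of each salt begins when its ion product equals Ksp.
CaF₂(s) ⇌ Ca²⁺(aq) + 2 F⁻(aq)
Ksp = [Ca²⁺][F⁻]^2 = [Ca²⁺](4.9×10⁻³)^2
[Ca²⁺] = 6.5×10⁻¹¹ / (4.9×10⁻³)^2 = 2.7×10⁻⁶
[Ca²⁺] = 2.7×10⁻⁶ M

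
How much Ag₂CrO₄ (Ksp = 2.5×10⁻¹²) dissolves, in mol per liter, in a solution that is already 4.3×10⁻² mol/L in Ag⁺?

1.4×10⁻⁹ M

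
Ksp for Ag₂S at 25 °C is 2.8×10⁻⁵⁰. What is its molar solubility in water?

1.9×10⁻¹⁷ M

Ag₂S(s) ⇌ 2 Ag⁺(aq) + S²⁻(aq)
Let s be the molar solubility. Then [Ag⁺] = 2s and [S²⁻] = s.
Ksp = [Ag⁺]^2[S²⁻] = (2s)^2 · s = 4s^3
4s^3 = 2.8×10⁻⁵⁰  ⇒  s^3 = 7.0×10⁻⁵¹
Taking the 3rd root, s = 1.9×10⁻¹⁷ mol L⁻¹.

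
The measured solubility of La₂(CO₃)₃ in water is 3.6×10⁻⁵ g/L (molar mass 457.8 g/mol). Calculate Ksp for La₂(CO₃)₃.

Convert to molarity: s = 3.6×10⁻⁵ / 457.8 = 7.864×10⁻⁸ mol/L
La₂(CO₃)₃(s) ⇌ 2 La³⁺(aq) + 3 CO₃²⁻(aq)
For each mole of La₂(CO₃)₃ that dissolves per liter, [La³⁺] = 2s and [CO₃²⁻] = 3s; let s denote this solubility.
Ksp = [La³⁺]^2[CO₃²⁻]^3 = (2s)^2 · (3s)^3 = 108s^5
Ksp = 108 × (7.864×10⁻⁸)^5 = 3.2×10⁻³⁴

Ksp = 3.2×10⁻³⁴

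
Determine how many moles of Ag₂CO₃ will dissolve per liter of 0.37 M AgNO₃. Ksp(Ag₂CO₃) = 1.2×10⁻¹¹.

Ag₂CO₃(s) ⇌ 2 Ag⁺(aq) + CO₃²⁻(aq)
Ag⁺ is already present at 0.37 M. If s mol/L of Ag₂CO₃ dissolves, [CO₃²⁻] = s while [Ag⁺] ≈ 0.37 M.
Ksp = [Ag⁺]^2[CO₃²⁻] = (0.37)^2s
s = 1.2×10⁻¹¹ / (0.37)^2 = 8.8×10⁻¹¹
s = 8.8×10⁻¹¹ M

8.8×10⁻¹¹ M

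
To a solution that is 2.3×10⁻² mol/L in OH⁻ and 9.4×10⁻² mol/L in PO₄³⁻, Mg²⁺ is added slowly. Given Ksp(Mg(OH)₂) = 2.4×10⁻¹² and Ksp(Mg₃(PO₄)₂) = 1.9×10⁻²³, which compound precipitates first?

Mg(OH)₂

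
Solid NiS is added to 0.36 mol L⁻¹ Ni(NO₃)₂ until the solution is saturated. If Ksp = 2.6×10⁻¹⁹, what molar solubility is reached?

7.2×10⁻¹⁹ M

NiS(s) ⇌ Ni²⁺(aq) + S²⁻(aq)
Let s be the solubility of NiS here. The common ion gives [Ni²⁺] ≈ 0.36 mol L⁻¹, and [S²⁻] = s.
Ksp = [Ni²⁺][S²⁻] = (0.36)s
s = 2.6×10⁻¹⁹ / (0.36) = 7.2×10⁻¹⁹
s = 7.2×10⁻¹⁹ mol L⁻¹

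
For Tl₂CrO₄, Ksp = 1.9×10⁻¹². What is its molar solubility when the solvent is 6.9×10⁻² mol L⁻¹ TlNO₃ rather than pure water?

4.0×10⁻¹⁰ M

Tl₂CrO₄(s) ⇌ 2 Tl⁺(aq) + CrO₄²⁻(aq)
The solution already contains Tl⁺ at 6.9×10⁻² mol L⁻¹. Let s be the molar solubility of Tl₂CrO₄.
[Tl⁺] ≈ 6.9×10⁻² mol L⁻¹ (common ion dominates); [CrO₄²⁻] = s.
Ksp = [Tl⁺]^2[CrO₄²⁻] = (6.9×10⁻²)^2s
s = 1.9×10⁻¹² / (6.9×10⁻²)^2 = 4.0×10⁻¹⁰
s = 4.0×10⁻¹⁰ mol L⁻¹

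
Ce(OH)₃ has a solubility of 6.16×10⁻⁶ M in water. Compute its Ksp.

Ksp = 3.89×10⁻²⁰

Ce(OH)₃(s) ⇌ Ce³⁺(aq) + 3 OH⁻(aq)
Let s be the molar solubility. Then [Ce³⁺] = s and [OH⁻] = 3s.
Ksp = [Ce³⁺][OH⁻]^3 = s · (3s)^3 = 27s^4
Ksp = 27 × (6.16×10⁻⁶)^4 = 3.89×10⁻²⁰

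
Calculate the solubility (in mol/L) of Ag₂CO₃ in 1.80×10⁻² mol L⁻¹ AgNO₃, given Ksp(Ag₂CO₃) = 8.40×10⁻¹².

Ag₂CO₃(s) ⇌ 2 Ag⁺(aq) + CO₃²⁻(aq)
Ag⁺ is already present at 1.80×10⁻² mol L⁻¹. If s mol/L of Ag₂CO₃ dissolves, [CO₃²⁻] = s while [Ag⁺] ≈ 1.80×10⁻² mol L⁻¹.
Ksp = [Ag⁺]^2[CO₃²⁻] = (1.80×10⁻²)^2s
s = 8.40×10⁻¹² / (1.80×10⁻²)^2 = 2.59×10⁻⁸
s = 2.59×10⁻⁸ mol L⁻¹

2.59×10⁻⁸ M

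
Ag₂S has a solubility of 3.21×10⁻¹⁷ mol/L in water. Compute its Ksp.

Ksp = 1.32×10⁻⁴⁹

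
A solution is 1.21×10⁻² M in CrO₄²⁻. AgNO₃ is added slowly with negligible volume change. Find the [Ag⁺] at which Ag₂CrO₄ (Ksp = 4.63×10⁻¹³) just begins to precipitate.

Precipitation begins when Q = Ksp.
Ag₂CrO₄(s) ⇌ 2 Ag⁺(aq) + CrO₄²⁻(aq)
Ksp = [Ag⁺]^2[CrO₄²⁻] = [Ag⁺]^2(1.21×10⁻²)
[Ag⁺]^2 = 4.63×10⁻¹³ / (1.21×10⁻²) = 3.83×10⁻¹¹
[Ag⁺] = 6.19×10⁻⁶ M

6.19×10⁻⁶ M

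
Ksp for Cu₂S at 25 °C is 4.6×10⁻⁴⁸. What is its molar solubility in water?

Cu₂S(s) ⇌ 2 Cu⁺(aq) + S²⁻(aq)
Call the molar solubility s, so that [Cu⁺] = 2s and [S²⁻] = s.
Ksp = [Cu⁺]^2[S²⁻] = (2s)^2 · s = 4s^3
4s^3 = 4.6×10⁻⁴⁸  ⇒  s^3 = 1.2×10⁻⁴⁸
s = 1.0×10⁻¹⁶ mol/L

1.0×10⁻¹⁶ M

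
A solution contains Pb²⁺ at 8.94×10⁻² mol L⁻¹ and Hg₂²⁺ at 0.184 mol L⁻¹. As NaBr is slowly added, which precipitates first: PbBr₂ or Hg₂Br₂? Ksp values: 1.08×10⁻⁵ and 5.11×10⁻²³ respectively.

Hg₂Br₂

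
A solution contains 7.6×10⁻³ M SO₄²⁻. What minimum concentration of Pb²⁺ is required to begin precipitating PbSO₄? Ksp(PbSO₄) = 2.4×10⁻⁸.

3.2×10⁻⁶ M

A salt starts to precipitate once the ion product Q reaches its Ksp.
PbSO₄(s) ⇌ Pb²⁺(aq) + SO₄²⁻(aq)
Ksp = [Pb²⁺][SO₄²⁻] = [Pb²⁺](7.6×10⁻³)
[Pb²⁺] = 2.4×10⁻⁸ / (7.6×10⁻³) = 3.2×10⁻⁶
[Pb²⁺] = 3.2×10⁻⁶ M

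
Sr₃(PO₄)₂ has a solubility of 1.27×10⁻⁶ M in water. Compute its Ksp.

Ksp = 3.57×10⁻²⁸

Sr₃(PO₄)₂(s) ⇌ 3 Sr²⁺(aq) + 2 PO₄³⁻(aq)
For each mole of Sr₃(PO₄)₂ that dissolves per liter, [Sr²⁺] = 3s and [PO₄³⁻] = 2s; let s denote this solubility.
Ksp = [Sr²⁺]^3[PO₄³⁻]^2 = (3s)^3 · (2s)^2 = 108s^5
Ksp = 108 × (1.27×10⁻⁶)^5 = 3.57×10⁻²⁸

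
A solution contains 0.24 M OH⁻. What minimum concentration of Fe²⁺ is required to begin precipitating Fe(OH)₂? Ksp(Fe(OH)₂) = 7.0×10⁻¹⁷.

Precipitation begins when Q = Ksp.
Fe(OH)₂(s) ⇌ Fe²⁺(aq) + 2 OH⁻(aq)
Ksp = [Fe²⁺][OH⁻]^2 = [Fe²⁺](0.24)^2
[Fe²⁺] = 7.0×10⁻¹⁷ / (0.24)^2 = 1.2×10⁻¹⁵
[Fe²⁺] = 1.2×10⁻¹⁵ M

1.2×10⁻¹⁵ M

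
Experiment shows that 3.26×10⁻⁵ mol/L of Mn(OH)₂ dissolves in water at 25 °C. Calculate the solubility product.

Mn(OH)₂(s) ⇌ Mn²⁺(aq) + 2 OH⁻(aq)
For each mole of Mn(OH)₂ that dissolves per liter, [Mn²⁺] = s and [OH⁻] = 2s; let s denote this solubility.
Ksp = [Mn²⁺][OH⁻]^2 = s · (2s)^2 = 4s^3
Ksp = 4 × (3.26×10⁻⁵)^3 = 1.39×10⁻¹³

Ksp = 1.39×10⁻¹³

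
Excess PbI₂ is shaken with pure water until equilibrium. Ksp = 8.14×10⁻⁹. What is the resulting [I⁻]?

PbI₂(s) ⇌ Pb²⁺(aq) + 2 I⁻(aq)
For each mole of PbI₂ that dissolves per liter, [Pb²⁺] = s and [I⁻] = 2s; let s denote this solubility.
Ksp = [Pb²⁺][I⁻]^2 = s · (2s)^2 = 4s^3 = 8.14×10⁻⁹
s = 1.27×10⁻³ mol L⁻¹
[I⁻] = 2s = 2.53×10⁻³ mol L⁻¹

2.53×10⁻³ M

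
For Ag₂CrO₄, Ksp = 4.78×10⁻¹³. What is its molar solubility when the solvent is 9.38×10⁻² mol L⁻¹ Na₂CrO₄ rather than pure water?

Ag₂CrO₄(s) ⇌ 2 Ag⁺(aq) + CrO₄²⁻(aq)
Let s be the solubility of Ag₂CrO₄ here. The common ion gives [CrO₄²⁻] ≈ 9.38×10⁻² mol L⁻¹, and [Ag⁺] = 2s.
Ksp = [Ag⁺]^2[CrO₄²⁻] = (2s)^2(9.38×10⁻²)
(2s)^2 = 4.78×10⁻¹³ / (9.38×10⁻²) = 5.10×10⁻¹²
s = 1.13×10⁻⁶ mol L⁻¹

1.13×10⁻⁶ M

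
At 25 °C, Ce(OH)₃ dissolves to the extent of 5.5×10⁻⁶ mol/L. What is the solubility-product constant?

Ksp = 2.5×10⁻²⁰

Ce(OH)₃(s) ⇌ Ce³⁺(aq) + 3 OH⁻(aq)
Let s be the molar solubility. Then [Ce³⁺] = s and [OH⁻] = 3s.
Ksp = [Ce³⁺][OH⁻]^3 = s · (3s)^3 = 27s^4
Ksp = 27 × (5.5×10⁻⁶)^4 = 2.5×10⁻²⁰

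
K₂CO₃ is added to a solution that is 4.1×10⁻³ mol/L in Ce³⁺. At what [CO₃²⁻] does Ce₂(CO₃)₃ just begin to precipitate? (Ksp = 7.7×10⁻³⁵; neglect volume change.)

Precipitation of each salt begins when its ion product equals Ksp.
Ce₂(CO₃)₃(s) ⇌ 2 Ce³⁺(aq) + 3 CO₃²⁻(aq)
Ksp = [Ce³⁺]^2[CO₃²⁻]^3 = [CO₃²⁻]^3(4.1×10⁻³)^2
[CO₃²⁻]^3 = 7.7×10⁻³⁵ / (4.1×10⁻³)^2 = 4.6×10⁻³⁰
[CO₃²⁻] = 1.7×10⁻¹⁰ mol/L

1.7×10⁻¹⁰ M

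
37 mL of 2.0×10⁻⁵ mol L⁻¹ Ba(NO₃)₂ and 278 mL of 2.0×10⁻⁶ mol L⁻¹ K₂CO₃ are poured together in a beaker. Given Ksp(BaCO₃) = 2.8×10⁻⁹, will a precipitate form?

No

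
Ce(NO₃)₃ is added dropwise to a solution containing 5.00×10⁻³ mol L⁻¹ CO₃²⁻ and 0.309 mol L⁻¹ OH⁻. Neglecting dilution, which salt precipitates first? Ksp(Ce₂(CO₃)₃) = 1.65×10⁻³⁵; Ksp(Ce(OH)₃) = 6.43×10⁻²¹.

Ce(OH)₃

The threshold for precipitation is Q = Ksp.
For Ce₂(CO₃)₃: [Ce³⁺] = (Ksp/[CO₃²⁻]^3)^(1/2) = 1.15×10⁻¹⁴ mol L⁻¹
For Ce(OH)₃: [Ce³⁺] = (Ksp/[OH⁻]^3) = 2.18×10⁻¹⁹ mol L⁻¹
Since Ce(OH)₃ needs less Ce³⁺ to reach saturation, it precipitates first.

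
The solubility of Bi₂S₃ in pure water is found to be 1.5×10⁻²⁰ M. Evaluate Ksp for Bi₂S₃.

Bi₂S₃(s) ⇌ 2 Bi³⁺(aq) + 3 S²⁻(aq)
Call the molar solubility s, so that [Bi³⁺] = 2s and [S²⁻] = 3s.
Ksp = [Bi³⁺]^2[S²⁻]^3 = (2s)^2 · (3s)^3 = 108s^5
Ksp = 108 × (1.5×10⁻²⁰)^5 = 8.2×10⁻⁹⁸

Ksp = 8.2×10⁻⁹⁸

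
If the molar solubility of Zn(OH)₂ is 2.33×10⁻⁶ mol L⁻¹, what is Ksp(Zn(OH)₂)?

Zn(OH)₂(s) ⇌ Zn²⁺(aq) + 2 OH⁻(aq)
For each mole of Zn(OH)₂ that dissolves per liter, [Zn²⁺] = s and [OH⁻] = 2s; let s denote this solubility.
Ksp = [Zn²⁺][OH⁻]^2 = s · (2s)^2 = 4s^3
Ksp = 4 × (2.33×10⁻⁶)^3 = 5.06×10⁻¹⁷

Ksp = 5.06×10⁻¹⁷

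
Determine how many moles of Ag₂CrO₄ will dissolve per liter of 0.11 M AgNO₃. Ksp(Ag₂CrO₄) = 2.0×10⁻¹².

1.7×10⁻¹⁰ M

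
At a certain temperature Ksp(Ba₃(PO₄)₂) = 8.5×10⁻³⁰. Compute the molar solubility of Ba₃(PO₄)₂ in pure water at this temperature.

6.0×10⁻⁷ M

Ba₃(PO₄)₂(s) ⇌ 3 Ba²⁺(aq) + 2 PO₄³⁻(aq)
Call the molar solubility s, so that [Ba²⁺] = 3s and [PO₄³⁻] = 2s.
Ksp = [Ba²⁺]^3[PO₄³⁻]^2 = (3s)^3 · (2s)^2 = 108s^5
108s^5 = 8.5×10⁻³⁰  ⇒  s^5 = 7.9×10⁻³²
Taking the 5th root, s = 6.0×10⁻⁷ mol/L.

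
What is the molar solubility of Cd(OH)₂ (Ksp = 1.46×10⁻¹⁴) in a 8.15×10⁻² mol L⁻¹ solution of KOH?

2.20×10⁻¹² M

Cd(OH)₂(s) ⇌ Cd²⁺(aq) + 2 OH⁻(aq)
Let s be the solubility of Cd(OH)₂ here. The common ion gives [OH⁻] ≈ 8.15×10⁻² mol L⁻¹, and [Cd²⁺] = s.
Ksp = [Cd²⁺][OH⁻]^2 = s(8.15×10⁻²)^2
s = 1.46×10⁻¹⁴ / (8.15×10⁻²)^2 = 2.20×10⁻¹²
s = 2.20×10⁻¹² mol L⁻¹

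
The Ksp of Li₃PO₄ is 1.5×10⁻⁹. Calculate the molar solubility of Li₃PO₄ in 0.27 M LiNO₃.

7.6×10⁻⁸ M

Li₃PO₄(s) ⇌ 3 Li⁺(aq) + PO₄³⁻(aq)
Li⁺ is already present at 0.27 M. If s mol/L of Li₃PO₄ dissolves, [PO₄³⁻] = s while [Li⁺] ≈ 0.27 M.
Ksp = [Li⁺]^3[PO₄³⁻] = (0.27)^3s
s = 1.5×10⁻⁹ / (0.27)^3 = 7.6×10⁻⁸
s = 7.6×10⁻⁸ M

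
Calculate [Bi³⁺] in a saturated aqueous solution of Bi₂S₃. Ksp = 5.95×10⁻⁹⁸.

Bi₂S₃(s) ⇌ 2 Bi³⁺(aq) + 3 S²⁻(aq)
For each mole of Bi₂S₃ that dissolves per liter, [Bi³⁺] = 2s and [S²⁻] = 3s; let s denote this solubility.
Ksp = [Bi³⁺]^2[S²⁻]^3 = (2s)^2 · (3s)^3 = 108s^5 = 5.95×10⁻⁹⁸
s = 1.41×10⁻²⁰ mol/L
[Bi³⁺] = 2s = 2.81×10⁻²⁰ mol/L

2.81×10⁻²⁰ M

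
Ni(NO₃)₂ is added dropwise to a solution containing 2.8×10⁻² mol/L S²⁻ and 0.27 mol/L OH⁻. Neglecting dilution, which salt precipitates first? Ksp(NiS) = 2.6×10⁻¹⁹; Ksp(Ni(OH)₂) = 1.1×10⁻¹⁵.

Each salt precipitates once Q = Ksp for that salt.
For NiS: [Ni²⁺] = (Ksp/[S²⁻]) = 9.3×10⁻¹⁸ mol/L
For Ni(OH)₂: [Ni²⁺] = (Ksp/[OH⁻]^2) = 1.5×10⁻¹⁴ mol/L
The smaller threshold [Ni²⁺] is reached first, so NiS precipitates first.

NiS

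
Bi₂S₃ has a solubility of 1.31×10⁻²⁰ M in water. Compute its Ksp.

Ksp = 4.17×10⁻⁹⁸

Bi₂S₃(s) ⇌ 2 Bi³⁺(aq) + 3 S²⁻(aq)
Call the molar solubility s, so that [Bi³⁺] = 2s and [S²⁻] = 3s.
Ksp = [Bi³⁺]^2[S²⁻]^3 = (2s)^2 · (3s)^3 = 108s^5
Ksp = 108 × (1.31×10⁻²⁰)^5 = 4.17×10⁻⁹⁸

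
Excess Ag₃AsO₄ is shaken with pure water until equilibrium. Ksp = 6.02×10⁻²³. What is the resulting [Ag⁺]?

3.67×10⁻⁶ M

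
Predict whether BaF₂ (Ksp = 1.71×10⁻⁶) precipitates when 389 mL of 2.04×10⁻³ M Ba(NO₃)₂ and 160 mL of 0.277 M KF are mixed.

Yes

Total volume after mixing = 389 + 160 = 549 mL.
[Ba²⁺] = (2.04×10⁻³)(389)/549 = 1.45×10⁻³ M
[F⁻] = (0.277)(160)/549 = 8.07×10⁻² M
Q = [Ba²⁺][F⁻]^2 = 9.42×10⁻⁶
Q = 9.42×10⁻⁶ > Ksp = 1.71×10⁻⁶, so the solution is supersaturated and BaF₂ precipitates.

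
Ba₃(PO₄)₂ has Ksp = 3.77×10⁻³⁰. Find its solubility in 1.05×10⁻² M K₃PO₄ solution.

Ba₃(PO₄)₂(s) ⇌ 3 Ba²⁺(aq) + 2 PO₄³⁻(aq)
The solution already contains PO₄³⁻ at 1.05×10⁻² M. Let s be the molar solubility of Ba₃(PO₄)₂.
[PO₄³⁻] ≈ 1.05×10⁻² M (common ion dominates); [Ba²⁺] = 3s.
Ksp = [Ba²⁺]^3[PO₄³⁻]^2 = (3s)^3(1.05×10⁻²)^2
(3s)^3 = 3.77×10⁻³⁰ / (1.05×10⁻²)^2 = 3.42×10⁻²⁶
s = 1.08×10⁻⁹ M

1.08×10⁻⁹ M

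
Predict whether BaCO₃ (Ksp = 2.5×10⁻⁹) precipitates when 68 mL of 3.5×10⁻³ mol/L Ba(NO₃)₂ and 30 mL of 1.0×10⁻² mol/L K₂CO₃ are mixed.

After mixing, V = 68 mL + 30 mL = 98 mL.
[Ba²⁺] = (3.5×10⁻³)(68)/98 = 2.4×10⁻³ mol/L
[CO₃²⁻] = (1.0×10⁻²)(30)/98 = 3.1×10⁻³ mol/L
Q = [Ba²⁺][CO₃²⁻] = 7.4×10⁻⁶
Since Q (7.4×10⁻⁶) exceeds Ksp (2.5×10⁻⁹), BaCO₃ will precipitate.

Yes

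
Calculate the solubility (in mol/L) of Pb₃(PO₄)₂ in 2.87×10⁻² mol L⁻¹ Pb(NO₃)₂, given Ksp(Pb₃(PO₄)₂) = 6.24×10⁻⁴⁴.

2.57×10⁻²⁰ M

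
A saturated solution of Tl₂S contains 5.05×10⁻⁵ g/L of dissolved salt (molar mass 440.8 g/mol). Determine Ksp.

Ksp = 6.01×10⁻²¹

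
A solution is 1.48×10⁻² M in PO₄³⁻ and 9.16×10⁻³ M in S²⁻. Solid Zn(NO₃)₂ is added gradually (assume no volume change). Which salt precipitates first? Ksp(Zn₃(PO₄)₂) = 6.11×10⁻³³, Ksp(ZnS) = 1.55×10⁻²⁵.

ZnS

The threshold for precipitation is Q = Ksp.
For Zn₃(PO₄)₂: [Zn²⁺] = (Ksp/[PO₄³⁻]^2)^(1/3) = 3.03×10⁻¹⁰ M
For ZnS: [Zn²⁺] = (Ksp/[S²⁻]) = 1.69×10⁻²³ M
The smaller threshold [Zn²⁺] is reached first, so ZnS precipitates first.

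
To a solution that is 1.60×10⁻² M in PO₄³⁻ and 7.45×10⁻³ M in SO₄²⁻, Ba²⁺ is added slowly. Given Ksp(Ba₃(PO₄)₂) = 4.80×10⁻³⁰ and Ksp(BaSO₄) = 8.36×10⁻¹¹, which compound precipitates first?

Each salt precipitates once Q = Ksp for that salt.
For Ba₃(PO₄)₂: [Ba²⁺] = (Ksp/[PO₄³⁻]^2)^(1/3) = 2.66×10⁻⁹ M
For BaSO₄: [Ba²⁺] = (Ksp/[SO₄²⁻]) = 1.12×10⁻⁸ M
The smaller threshold [Ba²⁺] is reached first, so Ba₃(PO₄)₂ precipitates first.

Ba₃(PO₄)₂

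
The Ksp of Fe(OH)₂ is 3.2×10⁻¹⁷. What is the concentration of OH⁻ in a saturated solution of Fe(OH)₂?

4.0×10⁻⁶ M

Fe(OH)₂(s) ⇌ Fe²⁺(aq) + 2 OH⁻(aq)
Call the molar solubility s, so that [Fe²⁺] = s and [OH⁻] = 2s.
Ksp = [Fe²⁺][OH⁻]^2 = s · (2s)^2 = 4s^3 = 3.2×10⁻¹⁷
s = 2.0×10⁻⁶ mol/L
[OH⁻] = 2s = 4.0×10⁻⁶ mol/L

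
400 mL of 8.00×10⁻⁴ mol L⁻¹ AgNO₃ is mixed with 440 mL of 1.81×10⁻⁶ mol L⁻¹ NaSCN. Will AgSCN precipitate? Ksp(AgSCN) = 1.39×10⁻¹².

Yes

The combined volume is 840 mL.
[Ag⁺] = (8.00×10⁻⁴)(400)/840 = 3.81×10⁻⁴ mol L⁻¹
[SCN⁻] = (1.81×10⁻⁶)(440)/840 = 9.48×10⁻⁷ mol L⁻¹
Q = [Ag⁺][SCN⁻] = 3.61×10⁻¹⁰
Q = 3.61×10⁻¹⁰ > Ksp = 1.39×10⁻¹², so the solution is supersaturated and AgSCN precipitates.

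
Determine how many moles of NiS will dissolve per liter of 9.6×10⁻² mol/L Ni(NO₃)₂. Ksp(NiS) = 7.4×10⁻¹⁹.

NiS(s) ⇌ Ni²⁺(aq) + S²⁻(aq)
Let s be the solubility of NiS here. The common ion gives [Ni²⁺] ≈ 9.6×10⁻² mol/L, and [S²⁻] = s.
Ksp = [Ni²⁺][S²⁻] = (9.6×10⁻²)s
s = 7.4×10⁻¹⁹ / (9.6×10⁻²) = 7.7×10⁻¹⁸
s = 7.7×10⁻¹⁸ mol/L

7.7×10⁻¹⁸ M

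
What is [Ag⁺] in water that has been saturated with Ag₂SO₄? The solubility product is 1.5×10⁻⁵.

Ag₂SO₄(s) ⇌ 2 Ag⁺(aq) + SO₄²⁻(aq)
Let s be the molar solubility. Then [Ag⁺] = 2s and [SO₄²⁻] = s.
Ksp = [Ag⁺]^2[SO₄²⁻] = (2s)^2 · s = 4s^3 = 1.5×10⁻⁵
s = 1.6×10⁻² mol/L
[Ag⁺] = 2s = 3.1×10⁻² mol/L

3.1×10⁻² M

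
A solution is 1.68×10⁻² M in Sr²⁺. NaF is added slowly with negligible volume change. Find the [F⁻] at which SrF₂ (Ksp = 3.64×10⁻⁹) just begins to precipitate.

4.65×10⁻⁴ M

Precipitation begins when Q = Ksp.
SrF₂(s) ⇌ Sr²⁺(aq) + 2 F⁻(aq)
Ksp = [Sr²⁺][F⁻]^2 = [F⁻]^2(1.68×10⁻²)
[F⁻]^2 = 3.64×10⁻⁹ / (1.68×10⁻²) = 2.17×10⁻⁷
[F⁻] = 4.65×10⁻⁴ M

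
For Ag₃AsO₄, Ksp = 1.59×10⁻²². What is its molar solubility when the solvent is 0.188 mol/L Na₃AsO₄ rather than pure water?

Ag₃AsO₄(s) ⇌ 3 Ag⁺(aq) + AsO₄³⁻(aq)
With AsO₄³⁻ already at 0.188 mol/L and s small, take [AsO₄³⁻] ≈ 0.188 mol/L and [Ag⁺] = 3s.
Ksp = [Ag⁺]^3[AsO₄³⁻] = (3s)^3(0.188)
(3s)^3 = 1.59×10⁻²² / (0.188) = 8.46×10⁻²²
s = 3.15×10⁻⁸ mol/L

3.15×10⁻⁸ M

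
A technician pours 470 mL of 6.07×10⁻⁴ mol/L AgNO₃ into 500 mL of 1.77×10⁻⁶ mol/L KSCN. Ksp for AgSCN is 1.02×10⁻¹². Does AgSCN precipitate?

After mixing, V = 470 mL + 500 mL = 970 mL.
[Ag⁺] = (6.07×10⁻⁴)(470)/970 = 2.94×10⁻⁴ mol/L
[SCN⁻] = (1.77×10⁻⁶)(500)/970 = 9.12×10⁻⁷ mol/L
Q = [Ag⁺][SCN⁻] = 2.68×10⁻¹⁰
Q = 2.68×10⁻¹⁰ > Ksp = 1.02×10⁻¹², so the solution is supersaturated and AgSCN precipitates.

Yes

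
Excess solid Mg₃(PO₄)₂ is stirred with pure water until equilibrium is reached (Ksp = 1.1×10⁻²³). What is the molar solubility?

1.0×10⁻⁵ M

Mg₃(PO₄)₂(s) ⇌ 3 Mg²⁺(aq) + 2 PO₄³⁻(aq)
Let s be the molar solubility. Then [Mg²⁺] = 3s and [PO₄³⁻] = 2s.
Ksp = [Mg²⁺]^3[PO₄³⁻]^2 = (3s)^3 · (2s)^2 = 108s^5
108s^5 = 1.1×10⁻²³  ⇒  s^5 = 1.0×10⁻²⁵
s = 1.0×10⁻⁵ mol/L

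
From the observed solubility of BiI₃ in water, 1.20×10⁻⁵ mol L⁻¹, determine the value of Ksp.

BiI₃(s) ⇌ Bi³⁺(aq) + 3 I⁻(aq)
If s mol/L of BiI₃ dissolves, [Bi³⁺] = s and [I⁻] = 3s.
Ksp = [Bi³⁺][I⁻]^3 = s · (3s)^3 = 27s^4
Ksp = 27 × (1.20×10⁻⁵)^4 = 5.60×10⁻¹⁹

Ksp = 5.60×10⁻¹⁹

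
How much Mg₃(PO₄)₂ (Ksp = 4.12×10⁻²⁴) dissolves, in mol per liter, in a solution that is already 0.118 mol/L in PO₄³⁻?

2.22×10⁻⁸ M

Mg₃(PO₄)₂(s) ⇌ 3 Mg²⁺(aq) + 2 PO₄³⁻(aq)
With PO₄³⁻ already at 0.118 mol/L and s small, take [PO₄³⁻] ≈ 0.118 mol/L and [Mg²⁺] = 3s.
Ksp = [Mg²⁺]^3[PO₄³⁻]^2 = (3s)^3(0.118)^2
(3s)^3 = 4.12×10⁻²⁴ / (0.118)^2 = 2.96×10⁻²²
s = 2.22×10⁻⁸ mol/L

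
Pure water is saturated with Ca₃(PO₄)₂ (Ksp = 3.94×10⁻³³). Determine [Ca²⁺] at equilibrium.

Ca₃(PO₄)₂(s) ⇌ 3 Ca²⁺(aq) + 2 PO₄³⁻(aq)
With molar solubility s: [Ca²⁺] = 3s, [PO₄³⁻] = 2s.
Ksp = [Ca²⁺]^3[PO₄³⁻]^2 = (3s)^3 · (2s)^2 = 108s^5 = 3.94×10⁻³³
s = 1.30×10⁻⁷ mol L⁻¹
[Ca²⁺] = 3s = 3.89×10⁻⁷ mol L⁻¹

3.89×10⁻⁷ M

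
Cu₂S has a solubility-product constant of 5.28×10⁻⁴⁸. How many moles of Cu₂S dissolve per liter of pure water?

1.10×10⁻¹⁶ M

Cu₂S(s) ⇌ 2 Cu⁺(aq) + S²⁻(aq)
If s mol/L of Cu₂S dissolves, [Cu⁺] = 2s and [S²⁻] = s.
Ksp = [Cu⁺]^2[S²⁻] = (2s)^2 · s = 4s^3
4s^3 = 5.28×10⁻⁴⁸  ⇒  s^3 = 1.32×10⁻⁴⁸
s = 1.10×10⁻¹⁶ mol L⁻¹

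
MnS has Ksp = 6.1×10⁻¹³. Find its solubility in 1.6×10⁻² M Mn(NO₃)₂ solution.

MnS(s) ⇌ Mn²⁺(aq) + S²⁻(aq)
Mn²⁺ is already present at 1.6×10⁻² M. If s mol/L of MnS dissolves, [S²⁻] = s while [Mn²⁺] ≈ 1.6×10⁻² M.
Ksp = [Mn²⁺][S²⁻] = (1.6×10⁻²)s
s = 6.1×10⁻¹³ / (1.6×10⁻²) = 3.8×10⁻¹¹
s = 3.8×10⁻¹¹ M

3.8×10⁻¹¹ M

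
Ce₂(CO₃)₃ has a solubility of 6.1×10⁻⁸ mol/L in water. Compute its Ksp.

Ce₂(CO₃)₃(s) ⇌ 2 Ce³⁺(aq) + 3 CO₃²⁻(aq)
Let s be the molar solubility. Then [Ce³⁺] = 2s and [CO₃²⁻] = 3s.
Ksp = [Ce³⁺]^2[CO₃²⁻]^3 = (2s)^2 · (3s)^3 = 108s^5
Ksp = 108 × (6.1×10⁻⁸)^5 = 9.1×10⁻³⁵

Ksp = 9.1×10⁻³⁵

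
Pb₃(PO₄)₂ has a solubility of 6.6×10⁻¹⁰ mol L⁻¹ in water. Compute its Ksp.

Ksp = 1.4×10⁻⁴⁴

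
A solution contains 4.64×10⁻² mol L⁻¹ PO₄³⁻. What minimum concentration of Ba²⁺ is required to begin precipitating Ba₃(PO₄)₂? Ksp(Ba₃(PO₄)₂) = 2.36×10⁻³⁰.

1.03×10⁻⁹ M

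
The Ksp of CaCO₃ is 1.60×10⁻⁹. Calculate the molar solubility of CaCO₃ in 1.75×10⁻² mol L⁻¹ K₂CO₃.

9.14×10⁻⁸ M

CaCO₃(s) ⇌ Ca²⁺(aq) + CO₃²⁻(aq)
Let s be the solubility of CaCO₃ here. The common ion gives [CO₃²⁻] ≈ 1.75×10⁻² mol L⁻¹, and [Ca²⁺] = s.
Ksp = [Ca²⁺][CO₃²⁻] = s(1.75×10⁻²)
s = 1.60×10⁻⁹ / (1.75×10⁻²) = 9.14×10⁻⁸
s = 9.14×10⁻⁸ mol L⁻¹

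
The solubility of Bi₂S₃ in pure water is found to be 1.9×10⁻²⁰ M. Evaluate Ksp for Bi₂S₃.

Ksp = 2.7×10⁻⁹⁷

Bi₂S₃(s) ⇌ 2 Bi³⁺(aq) + 3 S²⁻(aq)
Call the molar solubility s, so that [Bi³⁺] = 2s and [S²⁻] = 3s.
Ksp = [Bi³⁺]^2[S²⁻]^3 = (2s)^2 · (3s)^3 = 108s^5
Ksp = 108 × (1.9×10⁻²⁰)^5 = 2.7×10⁻⁹⁷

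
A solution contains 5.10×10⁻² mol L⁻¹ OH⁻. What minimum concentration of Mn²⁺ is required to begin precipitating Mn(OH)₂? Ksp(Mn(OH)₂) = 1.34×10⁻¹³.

Each salt precipitates once Q = Ksp for that salt.
Mn(OH)₂(s) ⇌ Mn²⁺(aq) + 2 OH⁻(aq)
Ksp = [Mn²⁺][OH⁻]^2 = [Mn²⁺](5.10×10⁻²)^2
[Mn²⁺] = 1.34×10⁻¹³ / (5.10×10⁻²)^2 = 5.15×10⁻¹¹
[Mn²⁺] = 5.15×10⁻¹¹ mol L⁻¹

5.15×10⁻¹¹ M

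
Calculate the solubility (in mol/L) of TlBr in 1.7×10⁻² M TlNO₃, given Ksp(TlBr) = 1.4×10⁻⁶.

8.2×10⁻⁵ M

TlBr(s) ⇌ Tl⁺(aq) + Br⁻(aq)
Let s be the solubility of TlBr here. The common ion gives [Tl⁺] ≈ 1.7×10⁻² M, and [Br⁻] = s.
Ksp = [Tl⁺][Br⁻] = (1.7×10⁻²)s
s = 1.4×10⁻⁶ / (1.7×10⁻²) = 8.2×10⁻⁵
s = 8.2×10⁻⁵ M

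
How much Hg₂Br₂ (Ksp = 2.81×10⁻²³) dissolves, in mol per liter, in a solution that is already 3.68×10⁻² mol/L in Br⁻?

2.07×10⁻²⁰ M

Hg₂Br₂(s) ⇌ Hg₂²⁺(aq) + 2 Br⁻(aq)
Br⁻ is already present at 3.68×10⁻² mol/L. If s mol/L of Hg₂Br₂ dissolves, [Hg₂²⁺] = s while [Br⁻] ≈ 3.68×10⁻² mol/L.
Ksp = [Hg₂²⁺][Br⁻]^2 = s(3.68×10⁻²)^2
s = 2.81×10⁻²³ / (3.68×10⁻²)^2 = 2.07×10⁻²⁰
s = 2.07×10⁻²⁰ mol/L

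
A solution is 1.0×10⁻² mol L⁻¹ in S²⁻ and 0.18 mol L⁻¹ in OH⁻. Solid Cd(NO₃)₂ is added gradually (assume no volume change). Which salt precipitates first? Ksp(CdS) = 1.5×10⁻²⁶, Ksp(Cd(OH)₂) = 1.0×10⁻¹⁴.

Precipitation begins when Q = Ksp.
For CdS: [Cd²⁺] = (Ksp/[S²⁻]) = 1.5×10⁻²⁴ mol L⁻¹
For Cd(OH)₂: [Cd²⁺] = (Ksp/[OH⁻]^2) = 3.1×10⁻¹³ mol L⁻¹
Since CdS needs less Cd²⁺ to reach saturation, it precipitates first.

CdS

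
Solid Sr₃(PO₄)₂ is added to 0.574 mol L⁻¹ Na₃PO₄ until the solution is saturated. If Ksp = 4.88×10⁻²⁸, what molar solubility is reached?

3.80×10⁻¹⁰ M

Sr₃(PO₄)₂(s) ⇌ 3 Sr²⁺(aq) + 2 PO₄³⁻(aq)
PO₄³⁻ is already present at 0.574 mol L⁻¹. If s mol/L of Sr₃(PO₄)₂ dissolves, [Sr²⁺] = 3s while [PO₄³⁻] ≈ 0.574 mol L⁻¹.
Ksp = [Sr²⁺]^3[PO₄³⁻]^2 = (3s)^3(0.574)^2
(3s)^3 = 4.88×10⁻²⁸ / (0.574)^2 = 1.48×10⁻²⁷
s = 3.80×10⁻¹⁰ mol L⁻¹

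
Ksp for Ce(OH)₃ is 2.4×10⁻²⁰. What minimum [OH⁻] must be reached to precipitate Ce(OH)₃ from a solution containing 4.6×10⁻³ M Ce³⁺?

Precipitation of each salt begins when its ion product equals Ksp.
Ce(OH)₃(s) ⇌ Ce³⁺(aq) + 3 OH⁻(aq)
Ksp = [Ce³⁺][OH⁻]^3 = [OH⁻]^3(4.6×10⁻³)
[OH⁻]^3 = 2.4×10⁻²⁰ / (4.6×10⁻³) = 5.2×10⁻¹⁸
[OH⁻] = 1.7×10⁻⁶ M

1.7×10⁻⁶ M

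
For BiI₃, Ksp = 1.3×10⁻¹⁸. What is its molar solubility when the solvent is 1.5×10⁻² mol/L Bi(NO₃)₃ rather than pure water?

1.5×10⁻⁶ M

BiI₃(s) ⇌ Bi³⁺(aq) + 3 I⁻(aq)
With Bi³⁺ already at 1.5×10⁻² mol/L and s small, take [Bi³⁺] ≈ 1.5×10⁻² mol/L and [I⁻] = 3s.
Ksp = [Bi³⁺][I⁻]^3 = (1.5×10⁻²)(3s)^3
(3s)^3 = 1.3×10⁻¹⁸ / (1.5×10⁻²) = 8.7×10⁻¹⁷
s = 1.5×10⁻⁶ mol/L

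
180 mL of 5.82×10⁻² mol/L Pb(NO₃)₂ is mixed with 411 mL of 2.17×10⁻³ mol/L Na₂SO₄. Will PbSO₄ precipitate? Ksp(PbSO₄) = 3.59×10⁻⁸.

Yes

Total volume after mixing = 180 + 411 = 591 mL.
[Pb²⁺] = (5.82×10⁻²)(180)/591 = 1.77×10⁻² mol/L
[SO₄²⁻] = (2.17×10⁻³)(411)/591 = 1.51×10⁻³ mol/L
Q = [Pb²⁺][SO₄²⁻] = 2.67×10⁻⁵
Because Q > Ksp (2.67×10⁻⁵ vs 3.59×10⁻⁸), a precipitate of PbSO₄ forms.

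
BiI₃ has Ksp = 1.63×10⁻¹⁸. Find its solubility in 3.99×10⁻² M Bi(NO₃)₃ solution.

1.15×10⁻⁶ M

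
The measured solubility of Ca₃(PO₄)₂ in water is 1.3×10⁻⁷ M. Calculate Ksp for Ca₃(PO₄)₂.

Ca₃(PO₄)₂(s) ⇌ 3 Ca²⁺(aq) + 2 PO₄³⁻(aq)
For each mole of Ca₃(PO₄)₂ that dissolves per liter, [Ca²⁺] = 3s and [PO₄³⁻] = 2s; let s denote this solubility.
Ksp = [Ca²⁺]^3[PO₄³⁻]^2 = (3s)^3 · (2s)^2 = 108s^5
Ksp = 108 × (1.3×10⁻⁷)^5 = 4.0×10⁻³³

Ksp = 4.0×10⁻³³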